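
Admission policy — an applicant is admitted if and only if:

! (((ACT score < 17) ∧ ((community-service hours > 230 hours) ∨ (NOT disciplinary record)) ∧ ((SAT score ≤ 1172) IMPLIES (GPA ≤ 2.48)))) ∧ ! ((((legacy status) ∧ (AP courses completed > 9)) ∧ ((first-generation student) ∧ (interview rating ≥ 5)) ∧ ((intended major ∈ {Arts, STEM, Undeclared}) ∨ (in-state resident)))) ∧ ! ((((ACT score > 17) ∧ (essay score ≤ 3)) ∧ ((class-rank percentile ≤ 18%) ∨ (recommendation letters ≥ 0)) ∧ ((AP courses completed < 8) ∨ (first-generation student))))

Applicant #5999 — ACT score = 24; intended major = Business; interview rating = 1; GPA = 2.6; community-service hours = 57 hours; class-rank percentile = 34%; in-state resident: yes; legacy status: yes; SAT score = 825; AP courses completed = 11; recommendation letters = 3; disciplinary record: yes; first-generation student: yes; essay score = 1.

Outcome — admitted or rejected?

Rejected

Atomic conditions:
  ACT score < 17: 24 < 17 is false
  community-service hours > 230 hours: 57 > 230 is false
  NOT disciplinary record: yes → false
  SAT score ≤ 1172: 825 ≤ 1172 is true
  GPA ≤ 2.48: 2.6 ≤ 2.48 is false
  legacy status: yes → true
  AP courses completed > 9: 11 > 9 is true
  first-generation student: yes → true
  interview rating ≥ 5: 1 ≥ 5 is false
  intended major ∈ {Arts, STEM, Undeclared}: Business is not in the set → false
  in-state resident: yes → true
  ACT score > 17: 24 > 17 is true
  essay score ≤ 3: 1 ≤ 3 is true
  class-rank percentile ≤ 18%: 34 ≤ 18 is false
  recommendation letters ≥ 0: 3 ≥ 0 is true
  AP courses completed < 8: 11 < 8 is false
Combine:
[1.1.2] false OR false = false
[1.1.3] true → false = false
[1.1] false AND false AND false = false
[1] NOT false = true
[2.1.1] true AND true = true
[2.1.2] true AND false = false
[2.1.3] false OR true = true
[2.1] true AND false AND true = false
[2] NOT false = true
[3.1.1] true AND true = true
[3.1.2] false OR true = true
[3.1.3] false OR true = true
[3.1] true AND true AND true = true
[3] NOT true = false
[root] true AND true AND false = false
Overall: false → rejected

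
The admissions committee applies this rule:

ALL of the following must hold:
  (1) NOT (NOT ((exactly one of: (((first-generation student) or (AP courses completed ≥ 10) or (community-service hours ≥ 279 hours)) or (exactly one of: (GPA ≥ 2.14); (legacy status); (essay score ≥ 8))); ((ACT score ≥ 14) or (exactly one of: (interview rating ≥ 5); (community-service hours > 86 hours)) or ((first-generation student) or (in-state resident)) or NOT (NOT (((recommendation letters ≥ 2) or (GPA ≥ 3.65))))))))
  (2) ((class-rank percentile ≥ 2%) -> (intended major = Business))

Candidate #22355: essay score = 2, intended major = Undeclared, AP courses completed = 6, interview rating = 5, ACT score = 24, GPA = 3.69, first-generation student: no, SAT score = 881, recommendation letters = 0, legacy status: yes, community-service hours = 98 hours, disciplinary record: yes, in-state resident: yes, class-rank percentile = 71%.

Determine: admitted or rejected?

Rejected

Atomic conditions:
  first-generation student: no → false
  AP courses completed ≥ 10: 6 ≥ 10 is false
  community-service hours ≥ 279 hours: 98 ≥ 279 is false
  GPA ≥ 2.14: 3.69 ≥ 2.14 is true
  legacy status: yes → true
  essay score ≥ 8: 2 ≥ 8 is false
  ACT score ≥ 14: 24 ≥ 14 is true
  interview rating ≥ 5: 5 ≥ 5 is true
  community-service hours > 86 hours: 98 > 86 is true
  in-state resident: yes → true
  recommendation letters ≥ 2: 0 ≥ 2 is false
  GPA ≥ 3.65: 3.69 ≥ 3.65 is true
  class-rank percentile ≥ 2%: 71 ≥ 2 is true
  intended major = Business: Undeclared == Business is false
Combine:
[1.1.1.1.1] false OR false OR false = false
[1.1.1.1.2] exactly-one(true, true, false) = false
[1.1.1.1] false OR false = false
[1.1.1.2.2] exactly-one(true, true) = false
[1.1.1.2.3] false OR true = true
[1.1.1.2.4.1.1] false OR true = true
[1.1.1.2.4.1] NOT true = false
[1.1.1.2.4] NOT false = true
[1.1.1.2] true OR false OR true OR true = true
[1.1.1] exactly-one(false, true) = true
[1.1] NOT true = false
[1] NOT false = true
[2] true → false = false
[root] true AND false = false
Overall: false → rejected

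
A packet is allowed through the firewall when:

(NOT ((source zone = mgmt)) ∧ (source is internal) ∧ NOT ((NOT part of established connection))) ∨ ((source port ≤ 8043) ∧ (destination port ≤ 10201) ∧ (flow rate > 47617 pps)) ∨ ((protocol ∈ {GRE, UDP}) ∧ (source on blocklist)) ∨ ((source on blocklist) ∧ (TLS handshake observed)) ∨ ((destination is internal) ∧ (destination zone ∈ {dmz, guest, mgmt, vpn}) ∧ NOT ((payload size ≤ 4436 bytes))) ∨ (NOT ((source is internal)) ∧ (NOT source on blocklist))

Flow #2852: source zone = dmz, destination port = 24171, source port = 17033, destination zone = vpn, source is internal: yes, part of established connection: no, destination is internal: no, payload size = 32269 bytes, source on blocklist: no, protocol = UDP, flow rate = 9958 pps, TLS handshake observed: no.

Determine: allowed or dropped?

Atomic conditions:
  source zone = mgmt: dmz == mgmt is false
  source is internal: yes → true
  NOT part of established connection: no → true
  source port ≤ 8043: 17033 ≤ 8043 is false
  destination port ≤ 10201: 24171 ≤ 10201 is false
  flow rate > 47617 pps: 9958 > 47617 is false
  protocol ∈ {GRE, UDP}: UDP is in the set → true
  source on blocklist: no → false
  TLS handshake observed: no → false
  destination is internal: no → false
  destination zone ∈ {dmz, guest, mgmt, vpn}: vpn is in the set → true
  payload size ≤ 4436 bytes: 32269 ≤ 4436 is false
  NOT source on blocklist: no → true
Combine:
[1.1] NOT false = true
[1.3] NOT true = false
[1] true AND true AND false = false
[2] false AND false AND false = false
[3] true AND false = false
[4] false AND false = false
[5.3] NOT false = true
[5] false AND true AND true = false
[6.1] NOT true = false
[6] false AND true = false
[root] false OR false OR false OR false OR false OR false = false
Overall: false → dropped

Dropped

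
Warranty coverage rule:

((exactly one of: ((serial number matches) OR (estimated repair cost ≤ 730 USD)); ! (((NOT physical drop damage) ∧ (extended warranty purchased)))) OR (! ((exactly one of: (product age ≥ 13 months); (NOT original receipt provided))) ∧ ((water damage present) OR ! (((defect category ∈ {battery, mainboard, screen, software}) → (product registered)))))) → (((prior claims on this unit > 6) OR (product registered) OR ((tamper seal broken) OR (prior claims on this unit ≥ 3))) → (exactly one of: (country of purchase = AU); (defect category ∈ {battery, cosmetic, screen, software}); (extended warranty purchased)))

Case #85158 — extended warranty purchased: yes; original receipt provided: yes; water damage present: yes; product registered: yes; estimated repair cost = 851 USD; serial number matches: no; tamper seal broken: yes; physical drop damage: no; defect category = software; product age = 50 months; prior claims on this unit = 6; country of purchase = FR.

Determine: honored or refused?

Honored

Atomic conditions:
  serial number matches: no → false
  estimated repair cost ≤ 730 USD: 851 ≤ 730 is false
  NOT physical drop damage: no → true
  extended warranty purchased: yes → true
  product age ≥ 13 months: 50 ≥ 13 is true
  NOT original receipt provided: yes → false
  water damage present: yes → true
  defect category ∈ {battery, mainboard, screen, software}: software is in the set → true
  product registered: yes → true
  prior claims on this unit > 6: 6 > 6 is false
  tamper seal broken: yes → true
  prior claims on this unit ≥ 3: 6 ≥ 3 is true
  country of purchase = AU: FR == AU is false
  defect category ∈ {battery, cosmetic, screen, software}: software is in the set → true
Combine:
[1.1.1] false OR false = false
[1.1.2.1] true AND true = true
[1.1.2] NOT true = false
[1.1] exactly-one(false, false) = false
[1.2.1.1] exactly-one(true, false) = true
[1.2.1] NOT true = false
[1.2.2.2.1] true → true = true
[1.2.2.2] NOT true = false
[1.2.2] true OR false = true
[1.2] false AND true = false
[1] false OR false = false
[2.1.3] true OR true = true
[2.1] false OR true OR true = true
[2.2] exactly-one(false, true, true) = false
[2] true → false = false
[root] false → false (antecedent false ⇒ implication holds) = true
Overall: true → honored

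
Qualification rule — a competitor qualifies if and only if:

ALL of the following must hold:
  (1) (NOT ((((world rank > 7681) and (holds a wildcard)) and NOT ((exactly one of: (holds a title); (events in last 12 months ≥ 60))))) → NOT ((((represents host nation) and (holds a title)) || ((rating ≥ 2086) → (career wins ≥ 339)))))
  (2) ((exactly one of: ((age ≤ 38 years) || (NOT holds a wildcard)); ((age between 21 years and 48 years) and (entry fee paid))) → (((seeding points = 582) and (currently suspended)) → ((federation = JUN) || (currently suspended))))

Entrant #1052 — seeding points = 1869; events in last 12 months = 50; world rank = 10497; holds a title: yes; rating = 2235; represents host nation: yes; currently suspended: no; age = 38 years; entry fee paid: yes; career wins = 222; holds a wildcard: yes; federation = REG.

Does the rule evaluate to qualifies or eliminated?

Eliminated

Atomic conditions:
  world rank > 7681: 10497 > 7681 is true
  holds a wildcard: yes → true
  holds a title: yes → true
  events in last 12 months ≥ 60: 50 ≥ 60 is false
  represents host nation: yes → true
  rating ≥ 2086: 2235 ≥ 2086 is true
  career wins ≥ 339: 222 ≥ 339 is false
  age ≤ 38 years: 38 ≤ 38 is true
  NOT holds a wildcard: yes → false
  age between 21 years and 48 years: 38 in [21, 48] is true
  entry fee paid: yes → true
  seeding points = 582: 1869 == 582 is false
  currently suspended: no → false
  federation = JUN: REG == JUN is false
Combine:
[1.1.1.1] true AND true = true
[1.1.1.2.1] exactly-one(true, false) = true
[1.1.1.2] NOT true = false
[1.1.1] true AND false = false
[1.1] NOT false = true
[1.2.1.1] true AND true = true
[1.2.1.2] true → false = false
[1.2.1] true OR false = true
[1.2] NOT true = false
[1] true → false = false
[2.1.1] true OR false = true
[2.1.2] true AND true = true
[2.1] exactly-one(true, true) = false
[2.2.1] false AND false = false
[2.2.2] false OR false = false
[2.2] false → false (antecedent false ⇒ implication holds) = true
[2] false → true (antecedent false ⇒ implication holds) = true
[root] false AND true = false
Overall: false → eliminated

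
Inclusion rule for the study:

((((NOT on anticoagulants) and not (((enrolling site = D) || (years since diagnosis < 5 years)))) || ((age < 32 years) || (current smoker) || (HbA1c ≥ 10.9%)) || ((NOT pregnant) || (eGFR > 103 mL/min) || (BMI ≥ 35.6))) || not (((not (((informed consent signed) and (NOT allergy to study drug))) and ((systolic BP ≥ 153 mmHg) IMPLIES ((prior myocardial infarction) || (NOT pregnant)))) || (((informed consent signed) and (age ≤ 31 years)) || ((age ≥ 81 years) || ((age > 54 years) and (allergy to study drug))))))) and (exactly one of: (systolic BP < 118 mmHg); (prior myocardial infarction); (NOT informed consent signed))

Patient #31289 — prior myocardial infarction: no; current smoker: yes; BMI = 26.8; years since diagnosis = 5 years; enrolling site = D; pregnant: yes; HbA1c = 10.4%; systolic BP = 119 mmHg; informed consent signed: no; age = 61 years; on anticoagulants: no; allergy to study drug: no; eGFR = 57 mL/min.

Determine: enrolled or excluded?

Enrolled

Atomic conditions:
  NOT on anticoagulants: no → true
  enrolling site = D: D == D is true
  years since diagnosis < 5 years: 5 < 5 is false
  age < 32 years: 61 < 32 is false
  current smoker: yes → true
  HbA1c ≥ 10.9%: 10.4 ≥ 10.9 is false
  NOT pregnant: yes → false
  eGFR > 103 mL/min: 57 > 103 is false
  BMI ≥ 35.6: 26.8 ≥ 35.6 is false
  informed consent signed: no → false
  NOT allergy to study drug: no → true
  systolic BP ≥ 153 mmHg: 119 ≥ 153 is false
  prior myocardial infarction: no → false
  age ≤ 31 years: 61 ≤ 31 is false
  age ≥ 81 years: 61 ≥ 81 is false
  age > 54 years: 61 > 54 is true
  allergy to study drug: no → false
  systolic BP < 118 mmHg: 119 < 118 is false
  NOT informed consent signed: no → true
Combine:
[1.1.1.2.1] true OR false = true
[1.1.1.2] NOT true = false
[1.1.1] true AND false = false
[1.1.2] false OR true OR false = true
[1.1.3] false OR false OR false = false
[1.1] false OR true OR false = true
[1.2.1.1.1.1] false AND true = false
[1.2.1.1.1] NOT false = true
[1.2.1.1.2.2] false OR false = false
[1.2.1.1.2] false → false (antecedent false ⇒ implication holds) = true
[1.2.1.1] true AND true = true
[1.2.1.2.1] false AND false = false
[1.2.1.2.2.2] true AND false = false
[1.2.1.2.2] false OR false = false
[1.2.1.2] false OR false = false
[1.2.1] true OR false = true
[1.2] NOT true = false
[1] true OR false = true
[2] exactly-one(false, false, true) = true
[root] true AND true = true
Overall: true → enrolled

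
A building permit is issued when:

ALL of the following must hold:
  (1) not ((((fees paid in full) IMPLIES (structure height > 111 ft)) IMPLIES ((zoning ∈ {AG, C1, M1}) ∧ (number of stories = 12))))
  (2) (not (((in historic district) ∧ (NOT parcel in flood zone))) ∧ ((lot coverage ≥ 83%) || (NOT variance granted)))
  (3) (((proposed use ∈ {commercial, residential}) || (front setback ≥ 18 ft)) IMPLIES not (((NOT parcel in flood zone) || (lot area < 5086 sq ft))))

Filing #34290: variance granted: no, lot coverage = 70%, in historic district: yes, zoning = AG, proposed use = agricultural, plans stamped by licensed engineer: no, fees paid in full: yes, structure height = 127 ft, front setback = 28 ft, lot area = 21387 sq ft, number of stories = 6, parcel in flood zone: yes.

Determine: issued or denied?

Atomic conditions:
  fees paid in full: yes → true
  structure height > 111 ft: 127 > 111 is true
  zoning ∈ {AG, C1, M1}: AG is in the set → true
  number of stories = 12: 6 == 12 is false
  in historic district: yes → true
  NOT parcel in flood zone: yes → false
  lot coverage ≥ 83%: 70 ≥ 83 is false
  NOT variance granted: no → true
  proposed use ∈ {commercial, residential}: agricultural is not in the set → false
  front setback ≥ 18 ft: 28 ≥ 18 is true
  lot area < 5086 sq ft: 21387 < 5086 is false
Combine:
[1.1.1] true → true = true
[1.1.2] true AND false = false
[1.1] true → false = false
[1] NOT false = true
[2.1.1] true AND false = false
[2.1] NOT false = true
[2.2] false OR true = true
[2] true AND true = true
[3.1] false OR true = true
[3.2.1] false OR false = false
[3.2] NOT false = true
[3] true → true = true
[root] true AND true AND true = true
Overall: true → issued

Issued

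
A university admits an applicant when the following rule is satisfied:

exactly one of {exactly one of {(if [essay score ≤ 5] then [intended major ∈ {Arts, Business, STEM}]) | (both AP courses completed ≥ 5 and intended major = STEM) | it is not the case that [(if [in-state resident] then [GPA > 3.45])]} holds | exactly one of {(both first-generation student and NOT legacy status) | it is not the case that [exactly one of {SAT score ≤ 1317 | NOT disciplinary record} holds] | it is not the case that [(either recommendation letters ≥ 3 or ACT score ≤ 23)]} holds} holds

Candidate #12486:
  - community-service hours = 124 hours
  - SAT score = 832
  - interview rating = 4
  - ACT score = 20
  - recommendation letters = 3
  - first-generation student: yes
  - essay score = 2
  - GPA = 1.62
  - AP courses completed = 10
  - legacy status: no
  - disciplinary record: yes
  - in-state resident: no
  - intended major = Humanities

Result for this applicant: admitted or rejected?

Admitted

Atomic conditions:
  essay score ≤ 5: 2 ≤ 5 is true
  intended major ∈ {Arts, Business, STEM}: Humanities is not in the set → false
  AP courses completed ≥ 5: 10 ≥ 5 is true
  intended major = STEM: Humanities == STEM is false
  in-state resident: no → false
  GPA > 3.45: 1.62 > 3.45 is false
  first-generation student: yes → true
  NOT legacy status: no → true
  SAT score ≤ 1317: 832 ≤ 1317 is true
  NOT disciplinary record: yes → false
  recommendation letters ≥ 3: 3 ≥ 3 is true
  ACT score ≤ 23: 20 ≤ 23 is true
Combine:
[1.1] true → false = false
[1.2] true AND false = false
[1.3.1] false → false (antecedent false ⇒ implication holds) = true
[1.3] NOT true = false
[1] exactly-one(false, false, false) = false
[2.1] true AND true = true
[2.2.1] exactly-one(true, false) = true
[2.2] NOT true = false
[2.3.1] true OR true = true
[2.3] NOT true = false
[2] exactly-one(true, false, false) = true
[root] exactly-one(false, true) = true
Overall: true → admitted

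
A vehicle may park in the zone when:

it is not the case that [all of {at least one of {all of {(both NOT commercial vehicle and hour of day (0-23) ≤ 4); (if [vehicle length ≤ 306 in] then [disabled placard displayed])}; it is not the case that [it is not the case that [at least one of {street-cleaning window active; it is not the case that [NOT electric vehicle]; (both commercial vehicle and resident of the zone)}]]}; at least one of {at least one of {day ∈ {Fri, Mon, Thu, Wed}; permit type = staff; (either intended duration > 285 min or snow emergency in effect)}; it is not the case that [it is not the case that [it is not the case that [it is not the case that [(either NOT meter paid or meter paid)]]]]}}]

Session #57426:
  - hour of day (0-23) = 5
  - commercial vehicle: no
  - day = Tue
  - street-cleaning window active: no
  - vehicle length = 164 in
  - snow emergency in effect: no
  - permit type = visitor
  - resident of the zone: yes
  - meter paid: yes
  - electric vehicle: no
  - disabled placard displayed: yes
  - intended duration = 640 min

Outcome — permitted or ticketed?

Atomic conditions:
  NOT commercial vehicle: no → true
  hour of day (0-23) ≤ 4: 5 ≤ 4 is false
  vehicle length ≤ 306 in: 164 ≤ 306 is true
  disabled placard displayed: yes → true
  street-cleaning window active: no → false
  NOT electric vehicle: no → true
  commercial vehicle: no → false
  resident of the zone: yes → true
  day ∈ {Fri, Mon, Thu, Wed}: Tue is not in the set → false
  permit type = staff: visitor == staff is false
  intended duration > 285 min: 640 > 285 is true
  snow emergency in effect: no → false
  NOT meter paid: yes → false
  meter paid: yes → true
Combine:
[1.1.1.1] true AND false = false
[1.1.1.2] true → true = true
[1.1.1] false AND true = false
[1.1.2.1.1.2] NOT true = false
[1.1.2.1.1.3] false AND true = false
[1.1.2.1.1] false OR false OR false = false
[1.1.2.1] NOT false = true
[1.1.2] NOT true = false
[1.1] false OR false = false
[1.2.1.3] true OR false = true
[1.2.1] false OR false OR true = true
[1.2.2.1.1.1.1] false OR true = true
[1.2.2.1.1.1] NOT true = false
[1.2.2.1.1] NOT false = true
[1.2.2.1] NOT true = false
[1.2.2] NOT false = true
[1.2] true OR true = true
[1] false AND true = false
[root] NOT false = true
Overall: true → permitted

Permitted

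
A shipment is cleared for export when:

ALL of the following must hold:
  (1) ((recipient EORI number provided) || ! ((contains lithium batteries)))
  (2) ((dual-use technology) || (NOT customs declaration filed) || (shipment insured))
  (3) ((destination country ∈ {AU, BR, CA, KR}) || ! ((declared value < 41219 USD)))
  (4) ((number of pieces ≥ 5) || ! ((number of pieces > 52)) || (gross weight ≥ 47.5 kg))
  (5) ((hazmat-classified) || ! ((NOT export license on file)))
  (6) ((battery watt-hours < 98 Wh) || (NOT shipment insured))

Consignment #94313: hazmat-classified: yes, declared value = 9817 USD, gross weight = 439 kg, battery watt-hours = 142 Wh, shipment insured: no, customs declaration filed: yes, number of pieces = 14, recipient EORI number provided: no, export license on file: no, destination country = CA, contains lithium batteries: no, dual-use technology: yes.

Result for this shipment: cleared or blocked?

Atomic conditions:
  recipient EORI number provided: no → false
  contains lithium batteries: no → false
  dual-use technology: yes → true
  NOT customs declaration filed: yes → false
  shipment insured: no → false
  destination country ∈ {AU, BR, CA, KR}: CA is in the set → true
  declared value < 41219 USD: 9817 < 41219 is true
  number of pieces ≥ 5: 14 ≥ 5 is true
  number of pieces > 52: 14 > 52 is false
  gross weight ≥ 47.5 kg: 439 ≥ 47.5 is true
  hazmat-classified: yes → true
  NOT export license on file: no → true
  battery watt-hours < 98 Wh: 142 < 98 is false
  NOT shipment insured: no → true
Combine:
[1.2] NOT false = true
[1] false OR true = true
[2] true OR false OR false = true
[3.2] NOT true = false
[3] true OR false = true
[4.2] NOT false = true
[4] true OR true OR true = true
[5.2] NOT true = false
[5] true OR false = true
[6] false OR true = true
[root] true AND true AND true AND true AND true AND true = true
Overall: true → cleared

Cleared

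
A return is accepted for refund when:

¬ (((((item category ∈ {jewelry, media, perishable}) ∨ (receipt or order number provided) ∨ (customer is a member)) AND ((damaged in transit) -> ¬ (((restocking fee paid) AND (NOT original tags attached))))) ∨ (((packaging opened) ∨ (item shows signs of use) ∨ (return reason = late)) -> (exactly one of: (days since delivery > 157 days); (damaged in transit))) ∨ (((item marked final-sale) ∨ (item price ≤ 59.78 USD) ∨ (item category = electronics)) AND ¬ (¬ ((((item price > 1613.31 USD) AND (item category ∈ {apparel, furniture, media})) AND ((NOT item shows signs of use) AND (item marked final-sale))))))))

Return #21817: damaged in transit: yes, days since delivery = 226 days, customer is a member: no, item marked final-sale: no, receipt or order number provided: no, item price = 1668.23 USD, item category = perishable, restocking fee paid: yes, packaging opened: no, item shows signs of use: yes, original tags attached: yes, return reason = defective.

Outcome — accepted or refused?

Atomic conditions:
  item category ∈ {jewelry, media, perishable}: perishable is in the set → true
  receipt or order number provided: no → false
  customer is a member: no → false
  damaged in transit: yes → true
  restocking fee paid: yes → true
  NOT original tags attached: yes → false
  packaging opened: no → false
  item shows signs of use: yes → true
  return reason = late: defective == late is false
  days since delivery > 157 days: 226 > 157 is true
  item marked final-sale: no → false
  item price ≤ 59.78 USD: 1668.23 ≤ 59.78 is false
  item category = electronics: perishable == electronics is false
  item price > 1613.31 USD: 1668.23 > 1613.31 is true
  item category ∈ {apparel, furniture, media}: perishable is not in the set → false
  NOT item shows signs of use: yes → false
Combine:
[1.1.1] true OR false OR false = true
[1.1.2.2.1] true AND false = false
[1.1.2.2] NOT false = true
[1.1.2] true → true = true
[1.1] true AND true = true
[1.2.1] false OR true OR false = true
[1.2.2] exactly-one(true, true) = false
[1.2] true → false = false
[1.3.1] false OR false OR false = false
[1.3.2.1.1.1] true AND false = false
[1.3.2.1.1.2] false AND false = false
[1.3.2.1.1] false AND false = false
[1.3.2.1] NOT false = true
[1.3.2] NOT true = false
[1.3] false AND false = false
[1] true OR false OR false = true
[root] NOT true = false
Overall: false → refused

Refused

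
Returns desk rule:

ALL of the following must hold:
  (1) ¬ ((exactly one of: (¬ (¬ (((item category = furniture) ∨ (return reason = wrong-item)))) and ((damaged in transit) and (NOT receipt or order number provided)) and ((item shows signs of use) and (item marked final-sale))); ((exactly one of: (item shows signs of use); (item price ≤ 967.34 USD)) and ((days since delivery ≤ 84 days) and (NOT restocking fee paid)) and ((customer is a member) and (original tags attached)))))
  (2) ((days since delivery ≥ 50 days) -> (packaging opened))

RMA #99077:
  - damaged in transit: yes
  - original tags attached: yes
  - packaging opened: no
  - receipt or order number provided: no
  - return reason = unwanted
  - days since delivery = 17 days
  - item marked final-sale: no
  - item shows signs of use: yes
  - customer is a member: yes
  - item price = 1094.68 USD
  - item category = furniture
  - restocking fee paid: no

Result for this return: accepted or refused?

Atomic conditions:
  item category = furniture: furniture == furniture is true
  return reason = wrong-item: unwanted == wrong-item is false
  damaged in transit: yes → true
  NOT receipt or order number provided: no → true
  item shows signs of use: yes → true
  item marked final-sale: no → false
  item price ≤ 967.34 USD: 1094.68 ≤ 967.34 is false
  days since delivery ≤ 84 days: 17 ≤ 84 is true
  NOT restocking fee paid: no → true
  customer is a member: yes → true
  original tags attached: yes → true
  days since delivery ≥ 50 days: 17 ≥ 50 is false
  packaging opened: no → false
Combine:
[1.1.1.1.1.1] true OR false = true
[1.1.1.1.1] NOT true = false
[1.1.1.1] NOT false = true
[1.1.1.2] true AND true = true
[1.1.1.3] true AND false = false
[1.1.1] true AND true AND false = false
[1.1.2.1] exactly-one(true, false) = true
[1.1.2.2] true AND true = true
[1.1.2.3] true AND true = true
[1.1.2] true AND true AND true = true
[1.1] exactly-one(false, true) = true
[1] NOT true = false
[2] false → false (antecedent false ⇒ implication holds) = true
[root] false AND true = false
Overall: false → refused

Refused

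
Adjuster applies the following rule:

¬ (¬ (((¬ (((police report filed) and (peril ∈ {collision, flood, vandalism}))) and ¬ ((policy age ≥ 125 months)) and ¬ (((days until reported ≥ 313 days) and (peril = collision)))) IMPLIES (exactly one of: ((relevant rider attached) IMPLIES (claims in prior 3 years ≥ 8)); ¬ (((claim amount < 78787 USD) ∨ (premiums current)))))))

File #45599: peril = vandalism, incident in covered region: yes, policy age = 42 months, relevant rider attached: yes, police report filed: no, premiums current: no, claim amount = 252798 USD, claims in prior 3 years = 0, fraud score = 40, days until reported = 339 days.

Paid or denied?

Paid

Atomic conditions:
  police report filed: no → false
  peril ∈ {collision, flood, vandalism}: vandalism is in the set → true
  policy age ≥ 125 months: 42 ≥ 125 is false
  days until reported ≥ 313 days: 339 ≥ 313 is true
  peril = collision: vandalism == collision is false
  relevant rider attached: yes → true
  claims in prior 3 years ≥ 8: 0 ≥ 8 is false
  claim amount < 78787 USD: 252798 < 78787 is false
  premiums current: no → false
Combine:
[1.1.1.1.1] false AND true = false
[1.1.1.1] NOT false = true
[1.1.1.2] NOT false = true
[1.1.1.3.1] true AND false = false
[1.1.1.3] NOT false = true
[1.1.1] true AND true AND true = true
[1.1.2.1] true → false = false
[1.1.2.2.1] false OR false = false
[1.1.2.2] NOT false = true
[1.1.2] exactly-one(false, true) = true
[1.1] true → true = true
[1] NOT true = false
[root] NOT false = true
Overall: true → paid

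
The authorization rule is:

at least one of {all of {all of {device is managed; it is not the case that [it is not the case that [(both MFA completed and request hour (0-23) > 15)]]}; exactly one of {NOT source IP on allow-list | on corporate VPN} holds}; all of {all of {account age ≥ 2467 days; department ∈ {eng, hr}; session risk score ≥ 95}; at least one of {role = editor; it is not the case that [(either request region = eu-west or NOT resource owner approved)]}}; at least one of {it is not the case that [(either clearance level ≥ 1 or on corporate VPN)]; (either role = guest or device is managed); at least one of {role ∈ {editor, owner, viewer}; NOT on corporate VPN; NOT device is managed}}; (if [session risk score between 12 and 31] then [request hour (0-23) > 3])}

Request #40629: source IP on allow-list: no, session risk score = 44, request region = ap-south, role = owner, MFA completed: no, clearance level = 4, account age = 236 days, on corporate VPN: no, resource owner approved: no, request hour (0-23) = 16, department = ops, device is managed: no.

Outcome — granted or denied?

Atomic conditions:
  device is managed: no → false
  MFA completed: no → false
  request hour (0-23) > 15: 16 > 15 is true
  NOT source IP on allow-list: no → true
  on corporate VPN: no → false
  account age ≥ 2467 days: 236 ≥ 2467 is false
  department ∈ {eng, hr}: ops is not in the set → false
  session risk score ≥ 95: 44 ≥ 95 is false
  role = editor: owner == editor is false
  request region = eu-west: ap-south == eu-west is false
  NOT resource owner approved: no → true
  clearance level ≥ 1: 4 ≥ 1 is true
  role = guest: owner == guest is false
  role ∈ {editor, owner, viewer}: owner is in the set → true
  NOT on corporate VPN: no → true
  NOT device is managed: no → true
  session risk score between 12 and 31: 44 in [12, 31] is false
  request hour (0-23) > 3: 16 > 3 is true
Combine:
[1.1.2.1.1] false AND true = false
[1.1.2.1] NOT false = true
[1.1.2] NOT true = false
[1.1] false AND false = false
[1.2] exactly-one(true, false) = true
[1] false AND true = false
[2.1] false AND false AND false = false
[2.2.2.1] false OR true = true
[2.2.2] NOT true = false
[2.2] false OR false = false
[2] false AND false = false
[3.1.1] true OR false = true
[3.1] NOT true = false
[3.2] false OR false = false
[3.3] true OR true OR true = true
[3] false OR false OR true = true
[4] false → true (antecedent false ⇒ implication holds) = true
[root] false OR false OR true OR true = true
Overall: true → granted

Granted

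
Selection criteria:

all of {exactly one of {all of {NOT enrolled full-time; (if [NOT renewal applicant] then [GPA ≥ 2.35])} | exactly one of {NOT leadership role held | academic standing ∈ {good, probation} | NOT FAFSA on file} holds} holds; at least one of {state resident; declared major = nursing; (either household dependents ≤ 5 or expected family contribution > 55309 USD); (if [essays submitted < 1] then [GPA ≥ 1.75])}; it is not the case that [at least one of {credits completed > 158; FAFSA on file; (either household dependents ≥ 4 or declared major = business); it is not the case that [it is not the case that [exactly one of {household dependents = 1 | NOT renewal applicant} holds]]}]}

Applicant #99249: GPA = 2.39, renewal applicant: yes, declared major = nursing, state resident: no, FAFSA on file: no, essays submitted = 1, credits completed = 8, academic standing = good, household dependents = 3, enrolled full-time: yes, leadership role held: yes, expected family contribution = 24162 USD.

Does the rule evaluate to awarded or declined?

Atomic conditions:
  NOT enrolled full-time: yes → false
  NOT renewal applicant: yes → false
  GPA ≥ 2.35: 2.39 ≥ 2.35 is true
  NOT leadership role held: yes → false
  academic standing ∈ {good, probation}: good is in the set → true
  NOT FAFSA on file: no → true
  state resident: no → false
  declared major = nursing: nursing == nursing is true
  household dependents ≤ 5: 3 ≤ 5 is true
  expected family contribution > 55309 USD: 24162 > 55309 is false
  essays submitted < 1: 1 < 1 is false
  GPA ≥ 1.75: 2.39 ≥ 1.75 is true
  credits completed > 158: 8 > 158 is false
  FAFSA on file: no → false
  household dependents ≥ 4: 3 ≥ 4 is false
  declared major = business: nursing == business is false
  household dependents = 1: 3 == 1 is false
Combine:
[1.1.2] false → true (antecedent false ⇒ implication holds) = true
[1.1] false AND true = false
[1.2] exactly-one(false, true, true) = false
[1] exactly-one(false, false) = false
[2.3] true OR false = true
[2.4] false → true (antecedent false ⇒ implication holds) = true
[2] false OR true OR true OR true = true
[3.1.3] false OR false = false
[3.1.4.1.1] exactly-one(false, false) = false
[3.1.4.1] NOT false = true
[3.1.4] NOT true = false
[3.1] false OR false OR false OR false = false
[3] NOT false = true
[root] false AND true AND true = false
Overall: false → declined

Declined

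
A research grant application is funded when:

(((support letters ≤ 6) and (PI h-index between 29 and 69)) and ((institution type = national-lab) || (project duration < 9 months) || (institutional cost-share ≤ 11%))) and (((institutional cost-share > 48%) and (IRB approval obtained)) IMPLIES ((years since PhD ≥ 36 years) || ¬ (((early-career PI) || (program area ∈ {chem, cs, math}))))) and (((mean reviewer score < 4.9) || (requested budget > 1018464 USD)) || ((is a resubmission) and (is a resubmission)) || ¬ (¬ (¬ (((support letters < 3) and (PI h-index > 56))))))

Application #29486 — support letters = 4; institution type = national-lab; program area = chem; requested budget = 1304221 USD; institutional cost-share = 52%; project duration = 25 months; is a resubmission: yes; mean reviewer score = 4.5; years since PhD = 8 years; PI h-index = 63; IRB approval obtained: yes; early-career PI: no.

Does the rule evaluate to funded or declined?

Atomic conditions:
  support letters ≤ 6: 4 ≤ 6 is true
  PI h-index between 29 and 69: 63 in [29, 69] is true
  institution type = national-lab: national-lab == national-lab is true
  project duration < 9 months: 25 < 9 is false
  institutional cost-share ≤ 11%: 52 ≤ 11 is false
  institutional cost-share > 48%: 52 > 48 is true
  IRB approval obtained: yes → true
  years since PhD ≥ 36 years: 8 ≥ 36 is false
  early-career PI: no → false
  program area ∈ {chem, cs, math}: chem is in the set → true
  mean reviewer score < 4.9: 4.5 < 4.9 is true
  requested budget > 1018464 USD: 1304221 > 1018464 is true
  is a resubmission: yes → true
  support letters < 3: 4 < 3 is false
  PI h-index > 56: 63 > 56 is true
Combine:
[1.1] true AND true = true
[1.2] true OR false OR false = true
[1] true AND true = true
[2.1] true AND true = true
[2.2.2.1] false OR true = true
[2.2.2] NOT true = false
[2.2] false OR false = false
[2] true → false = false
[3.1] true OR true = true
[3.2] true AND true = true
[3.3.1.1.1] false AND true = false
[3.3.1.1] NOT false = true
[3.3.1] NOT true = false
[3.3] NOT false = true
[3] true OR true OR true = true
[root] true AND false AND true = false
Overall: false → declined

Declined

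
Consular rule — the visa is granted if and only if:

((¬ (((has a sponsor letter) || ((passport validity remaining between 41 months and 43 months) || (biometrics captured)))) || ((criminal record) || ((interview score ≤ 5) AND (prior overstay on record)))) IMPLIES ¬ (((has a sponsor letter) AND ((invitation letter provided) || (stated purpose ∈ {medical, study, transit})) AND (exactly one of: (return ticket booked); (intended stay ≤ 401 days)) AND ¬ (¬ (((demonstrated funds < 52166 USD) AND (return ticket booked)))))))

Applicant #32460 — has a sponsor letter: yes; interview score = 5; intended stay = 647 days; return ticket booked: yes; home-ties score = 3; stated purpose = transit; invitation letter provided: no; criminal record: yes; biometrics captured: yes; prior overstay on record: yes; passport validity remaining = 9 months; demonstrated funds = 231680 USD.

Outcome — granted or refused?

Granted

Atomic conditions:
  has a sponsor letter: yes → true
  passport validity remaining between 41 months and 43 months: 9 in [41, 43] is false
  biometrics captured: yes → true
  criminal record: yes → true
  interview score ≤ 5: 5 ≤ 5 is true
  prior overstay on record: yes → true
  invitation letter provided: no → false
  stated purpose ∈ {medical, study, transit}: transit is in the set → true
  return ticket booked: yes → true
  intended stay ≤ 401 days: 647 ≤ 401 is false
  demonstrated funds < 52166 USD: 231680 < 52166 is false
Combine:
[1.1.1.2] false OR true = true
[1.1.1] true OR true = true
[1.1] NOT true = false
[1.2.2] true AND true = true
[1.2] true OR true = true
[1] false OR true = true
[2.1.2] false OR true = true
[2.1.3] exactly-one(true, false) = true
[2.1.4.1.1] false AND true = false
[2.1.4.1] NOT false = true
[2.1.4] NOT true = false
[2.1] true AND true AND true AND false = false
[2] NOT false = true
[root] true → true = true
Overall: true → granted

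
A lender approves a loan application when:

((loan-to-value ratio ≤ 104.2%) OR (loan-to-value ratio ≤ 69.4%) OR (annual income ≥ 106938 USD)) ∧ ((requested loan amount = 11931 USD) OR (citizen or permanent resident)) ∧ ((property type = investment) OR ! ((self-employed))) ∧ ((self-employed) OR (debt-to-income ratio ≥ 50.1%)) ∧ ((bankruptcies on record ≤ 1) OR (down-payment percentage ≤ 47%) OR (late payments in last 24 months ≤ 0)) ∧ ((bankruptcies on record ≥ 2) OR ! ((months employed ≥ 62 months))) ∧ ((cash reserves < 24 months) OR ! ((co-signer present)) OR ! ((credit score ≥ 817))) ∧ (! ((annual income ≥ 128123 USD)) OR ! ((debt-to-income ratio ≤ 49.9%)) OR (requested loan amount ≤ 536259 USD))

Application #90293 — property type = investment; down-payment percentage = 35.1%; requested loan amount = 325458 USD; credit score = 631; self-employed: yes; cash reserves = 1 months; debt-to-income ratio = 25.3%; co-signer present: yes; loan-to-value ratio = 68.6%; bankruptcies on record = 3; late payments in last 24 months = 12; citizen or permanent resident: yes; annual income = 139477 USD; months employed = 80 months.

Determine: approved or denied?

Approved

Atomic conditions:
  loan-to-value ratio ≤ 104.2%: 68.6 ≤ 104.2 is true
  loan-to-value ratio ≤ 69.4%: 68.6 ≤ 69.4 is true
  annual income ≥ 106938 USD: 139477 ≥ 106938 is true
  requested loan amount = 11931 USD: 325458 == 11931 is false
  citizen or permanent resident: yes → true
  property type = investment: investment == investment is true
  self-employed: yes → true
  debt-to-income ratio ≥ 50.1%: 25.3 ≥ 50.1 is false
  bankruptcies on record ≤ 1: 3 ≤ 1 is false
  down-payment percentage ≤ 47%: 35.1 ≤ 47 is true
  late payments in last 24 months ≤ 0: 12 ≤ 0 is false
  bankruptcies on record ≥ 2: 3 ≥ 2 is true
  months employed ≥ 62 months: 80 ≥ 62 is true
  cash reserves < 24 months: 1 < 24 is true
  co-signer present: yes → true
  credit score ≥ 817: 631 ≥ 817 is false
  annual income ≥ 128123 USD: 139477 ≥ 128123 is true
  debt-to-income ratio ≤ 49.9%: 25.3 ≤ 49.9 is true
  requested loan amount ≤ 536259 USD: 325458 ≤ 536259 is true
Combine:
[1] true OR true OR true = true
[2] false OR true = true
[3.2] NOT true = false
[3] true OR false = true
[4] true OR false = true
[5] false OR true OR false = true
[6.2] NOT true = false
[6] true OR false = true
[7.2] NOT true = false
[7.3] NOT false = true
[7] true OR false OR true = true
[8.1] NOT true = false
[8.2] NOT true = false
[8] false OR false OR true = true
[root] true AND true AND true AND true AND true AND true AND true AND true = true
Overall: true → approved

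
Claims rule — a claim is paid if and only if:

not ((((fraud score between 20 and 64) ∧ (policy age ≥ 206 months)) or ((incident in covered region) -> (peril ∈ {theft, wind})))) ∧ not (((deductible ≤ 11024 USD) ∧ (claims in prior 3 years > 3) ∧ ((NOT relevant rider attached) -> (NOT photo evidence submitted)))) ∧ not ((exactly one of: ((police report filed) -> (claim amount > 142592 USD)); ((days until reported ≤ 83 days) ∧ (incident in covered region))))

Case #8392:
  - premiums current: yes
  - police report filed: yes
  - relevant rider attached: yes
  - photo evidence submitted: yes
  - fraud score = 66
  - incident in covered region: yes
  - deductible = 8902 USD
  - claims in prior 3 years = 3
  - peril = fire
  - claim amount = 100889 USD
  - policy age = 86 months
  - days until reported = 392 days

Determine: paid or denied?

Atomic conditions:
  fraud score between 20 and 64: 66 in [20, 64] is false
  policy age ≥ 206 months: 86 ≥ 206 is false
  incident in covered region: yes → true
  peril ∈ {theft, wind}: fire is not in the set → false
  deductible ≤ 11024 USD: 8902 ≤ 11024 is true
  claims in prior 3 years > 3: 3 > 3 is false
  NOT relevant rider attached: yes → false
  NOT photo evidence submitted: yes → false
  police report filed: yes → true
  claim amount > 142592 USD: 100889 > 142592 is false
  days until reported ≤ 83 days: 392 ≤ 83 is false
Combine:
[1.1.1] false AND false = false
[1.1.2] true → false = false
[1.1] false OR false = false
[1] NOT false = true
[2.1.3] false → false (antecedent false ⇒ implication holds) = true
[2.1] true AND false AND true = false
[2] NOT false = true
[3.1.1] true → false = false
[3.1.2] false AND true = false
[3.1] exactly-one(false, false) = false
[3] NOT false = true
[root] true AND true AND true = true
Overall: true → paid

Paid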